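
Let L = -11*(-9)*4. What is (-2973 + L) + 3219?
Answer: 642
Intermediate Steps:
L = 396 (L = 99*4 = 396)
(-2973 + L) + 3219 = (-2973 + 396) + 3219 = -2577 + 3219 = 642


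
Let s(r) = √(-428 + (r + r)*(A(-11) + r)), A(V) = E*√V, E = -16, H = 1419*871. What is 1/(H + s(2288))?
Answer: 1/(1235949 + √(10469460 - 73216*I*√11)) ≈ 8.0698e-7 + 2.4e-11*I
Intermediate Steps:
H = 1235949
A(V) = -16*√V
s(r) = √(-428 + 2*r*(r - 16*I*√11)) (s(r) = √(-428 + (r + r)*(-16*I*√11 + r)) = √(-428 + (2*r)*(-16*I*√11 + r)) = √(-428 + (2*r)*(r - 16*I*√11)) = √(-428 + 2*r*(r - 16*I*√11)))
1/(H + s(2288)) = 1/(1235949 + √(-428 + 2*2288² - 32*I*2288*√11)) = 1/(1235949 + √(-428 + 2*5234944 - 73216*I*√11)) = 1/(1235949 + √(-428 + 10469888 - 73216*I*√11)) = 1/(1235949 + √(10469460 - 73216*I*√11))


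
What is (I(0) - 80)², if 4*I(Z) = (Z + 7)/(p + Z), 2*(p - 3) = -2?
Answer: 400689/64 ≈ 6260.8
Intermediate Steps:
p = 2 (p = 3 + (½)*(-2) = 3 - 1 = 2)
I(Z) = (7 + Z)/(4*(2 + Z)) (I(Z) = ((Z + 7)/(2 + Z))/4 = ((7 + Z)/(2 + Z))/4 = (7 + Z)/(4*(2 + Z)))
(I(0) - 80)² = ((7 + 0)/(4*(2 + 0)) - 80)² = ((¼)*7/2 - 80)² = ((¼)*(½)*7 - 80)² = (7/8 - 80)² = (-633/8)² = 400689/64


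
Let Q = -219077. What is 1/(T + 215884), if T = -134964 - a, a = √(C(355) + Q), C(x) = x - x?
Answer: 80920/6548265477 + I*√219077/6548265477 ≈ 1.2357e-5 + 7.1478e-8*I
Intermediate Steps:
C(x) = 0
a = I*√219077 (a = √(0 - 219077) = √(-219077) = I*√219077 ≈ 468.06*I)
T = -134964 - I*√219077 ≈ -1.3496e+5 - 468.06*I
1/(T + 215884) = 1/((-134964 - I*√219077) + 215884) = 1/(80920 - I*√219077)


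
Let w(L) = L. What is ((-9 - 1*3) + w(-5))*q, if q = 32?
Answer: -544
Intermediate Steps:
((-9 - 1*3) + w(-5))*q = ((-9 - 1*3) - 5)*32 = ((-9 - 3) - 5)*32 = (-12 - 5)*32 = -17*32 = -544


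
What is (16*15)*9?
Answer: 2160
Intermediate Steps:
(16*15)*9 = 240*9 = 2160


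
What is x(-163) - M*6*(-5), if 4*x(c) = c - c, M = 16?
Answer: 480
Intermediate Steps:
x(c) = 0 (x(c) = (c - c)/4 = (¼)*0 = 0)
x(-163) - M*6*(-5) = 0 - 16*6*(-5) = 0 - 96*(-5) = 0 - 1*(-480) = 0 + 480 = 480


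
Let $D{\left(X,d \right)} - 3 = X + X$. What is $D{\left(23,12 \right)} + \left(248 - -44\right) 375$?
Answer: $109549$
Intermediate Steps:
$D{\left(X,d \right)} = 3 + 2 X$ ($D{\left(X,d \right)} = 3 + \left(X + X\right) = 3 + 2 X$)
$D{\left(23,12 \right)} + \left(248 - -44\right) 375 = \left(3 + 2 \cdot 23\right) + \left(248 - -44\right) 375 = \left(3 + 46\right) + \left(248 + 44\right) 375 = 49 + 292 \cdot 375 = 49 + 109500 = 109549$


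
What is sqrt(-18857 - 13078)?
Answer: I*sqrt(31935) ≈ 178.7*I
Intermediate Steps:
sqrt(-18857 - 13078) = sqrt(-31935) = I*sqrt(31935)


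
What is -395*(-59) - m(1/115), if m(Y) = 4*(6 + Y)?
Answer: 2677311/115 ≈ 23281.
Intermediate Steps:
m(Y) = 24 + 4*Y
-395*(-59) - m(1/115) = -395*(-59) - (24 + 4/115) = 23305 - (24 + 4*(1/115)) = 23305 - (24 + 4/115) = 23305 - 1*2764/115 = 23305 - 2764/115 = 2677311/115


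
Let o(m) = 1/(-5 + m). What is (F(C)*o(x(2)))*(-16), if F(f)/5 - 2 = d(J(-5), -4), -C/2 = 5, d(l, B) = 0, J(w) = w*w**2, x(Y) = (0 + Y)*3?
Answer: -160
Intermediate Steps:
x(Y) = 3*Y (x(Y) = Y*3 = 3*Y)
J(w) = w**3
C = -10 (C = -2*5 = -10)
F(f) = 10 (F(f) = 10 + 5*0 = 10 + 0 = 10)
(F(C)*o(x(2)))*(-16) = (10/(-5 + 3*2))*(-16) = (10/(-5 + 6))*(-16) = (10/1)*(-16) = (10*1)*(-16) = 10*(-16) = -160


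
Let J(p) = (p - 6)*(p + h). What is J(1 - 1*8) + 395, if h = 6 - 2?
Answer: 434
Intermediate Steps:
h = 4
J(p) = (-6 + p)*(4 + p) (J(p) = (p - 6)*(p + 4) = (-6 + p)*(4 + p))
J(1 - 1*8) + 395 = (-24 + (1 - 1*8)² - 2*(1 - 1*8)) + 395 = (-24 + (1 - 8)² - 2*(1 - 8)) + 395 = (-24 + (-7)² - 2*(-7)) + 395 = (-24 + 49 + 14) + 395 = 39 + 395 = 434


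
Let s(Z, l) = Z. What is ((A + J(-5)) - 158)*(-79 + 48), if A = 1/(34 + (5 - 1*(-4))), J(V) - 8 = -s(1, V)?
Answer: 201252/43 ≈ 4680.3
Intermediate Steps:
J(V) = 7 (J(V) = 8 - 1*1 = 8 - 1 = 7)
A = 1/43 (A = 1/(34 + (5 + 4)) = 1/(34 + 9) = 1/43 ≈ 0.023256)
((A + J(-5)) - 158)*(-79 + 48) = ((1/43 + 7) - 158)*(-79 + 48) = (302/43 - 158)*(-31) = -6492/43*(-31) = 201252/43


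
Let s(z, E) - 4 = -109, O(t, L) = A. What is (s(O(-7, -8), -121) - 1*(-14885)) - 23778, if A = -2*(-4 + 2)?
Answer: -8998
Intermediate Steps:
A = 4 (A = -2*(-2) = 4)
O(t, L) = 4
s(z, E) = -105 (s(z, E) = 4 - 109 = -105)
(s(O(-7, -8), -121) - 1*(-14885)) - 23778 = (-105 - 1*(-14885)) - 23778 = (-105 + 14885) - 23778 = 14780 - 23778 = -8998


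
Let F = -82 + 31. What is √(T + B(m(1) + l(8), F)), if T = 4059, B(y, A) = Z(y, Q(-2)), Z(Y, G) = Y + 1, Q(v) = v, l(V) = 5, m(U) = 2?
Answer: 7*√83 ≈ 63.773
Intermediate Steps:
Z(Y, G) = 1 + Y
F = -51
B(y, A) = 1 + y
√(T + B(m(1) + l(8), F)) = √(4059 + (1 + (2 + 5))) = √(4059 + (1 + 7)) = √(4059 + 8) = √4067 = 7*√83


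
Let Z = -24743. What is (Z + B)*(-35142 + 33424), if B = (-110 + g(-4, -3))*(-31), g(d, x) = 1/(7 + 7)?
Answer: 256577287/7 ≈ 3.6654e+7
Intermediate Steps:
g(d, x) = 1/14
B = 47709/14 (B = (-110 + 1/14)*(-31) = -1539/14*(-31) = 47709/14 ≈ 3407.8)
(Z + B)*(-35142 + 33424) = (-24743 + 47709/14)*(-35142 + 33424) = -298693/14*(-1718) = 256577287/7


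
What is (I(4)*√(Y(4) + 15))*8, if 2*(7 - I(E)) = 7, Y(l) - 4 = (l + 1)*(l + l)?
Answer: 28*√59 ≈ 215.07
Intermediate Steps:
Y(l) = 4 + 2*l*(1 + l) (Y(l) = 4 + (l + 1)*(l + l) = 4 + (1 + l)*(2*l) = 4 + 2*l*(1 + l))
I(E) = 7/2 (I(E) = 7 - ½*7 = 7 - 7/2 = 7/2)
(I(4)*√(Y(4) + 15))*8 = (7*√((4 + 2*4 + 2*4²) + 15)/2)*8 = (7*√((4 + 8 + 2*16) + 15)/2)*8 = (7*√((4 + 8 + 32) + 15)/2)*8 = (7*√(44 + 15)/2)*8 = (7*√59/2)*8 = 28*√59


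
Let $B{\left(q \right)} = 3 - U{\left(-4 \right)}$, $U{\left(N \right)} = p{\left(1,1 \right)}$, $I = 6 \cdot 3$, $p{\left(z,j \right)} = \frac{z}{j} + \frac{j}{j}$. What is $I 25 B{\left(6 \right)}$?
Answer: $450$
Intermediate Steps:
$p{\left(z,j \right)} = 1 + \frac{z}{j}$ ($p{\left(z,j \right)} = \frac{z}{j} + 1 = 1 + \frac{z}{j}$)
$I = 18$
$U{\left(N \right)} = 2$ ($U{\left(N \right)} = \frac{1 + 1}{1} = 1 \cdot 2 = 2$)
$B{\left(q \right)} = 1$ ($B{\left(q \right)} = 3 - 2 = 1$)
$I 25 B{\left(6 \right)} = 18 \cdot 25 \cdot 1 = 450 \cdot 1 = 450$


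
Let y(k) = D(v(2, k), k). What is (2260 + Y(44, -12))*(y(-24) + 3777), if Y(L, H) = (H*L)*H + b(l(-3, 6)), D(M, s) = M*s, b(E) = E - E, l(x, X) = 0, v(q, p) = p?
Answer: 37418388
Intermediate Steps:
b(E) = 0
y(k) = k**2 (y(k) = k*k = k**2)
Y(L, H) = L*H**2 (Y(L, H) = (H*L)*H + 0 = L*H**2 + 0 = L*H**2)
(2260 + Y(44, -12))*(y(-24) + 3777) = (2260 + 44*(-12)**2)*((-24)**2 + 3777) = (2260 + 44*144)*(576 + 3777) = (2260 + 6336)*4353 = 8596*4353 = 37418388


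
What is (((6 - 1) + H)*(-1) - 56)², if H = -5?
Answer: 3136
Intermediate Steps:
(((6 - 1) + H)*(-1) - 56)² = (((6 - 1) - 5)*(-1) - 56)² = ((5 - 5)*(-1) - 56)² = (0*(-1) - 56)² = (0 - 56)² = (-56)² = 3136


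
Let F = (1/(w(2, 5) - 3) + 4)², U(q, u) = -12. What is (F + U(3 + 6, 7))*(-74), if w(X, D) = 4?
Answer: -962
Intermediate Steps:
F = 25 (F = (1/(4 - 3) + 4)² = (1/1 + 4)² = (1 + 4)² = 5² = 25)
(F + U(3 + 6, 7))*(-74) = (25 - 12)*(-74) = 13*(-74) = -962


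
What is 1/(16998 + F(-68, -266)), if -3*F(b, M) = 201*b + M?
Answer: 3/64928 ≈ 4.6205e-5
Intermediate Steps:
F(b, M) = -67*b - M/3 (F(b, M) = -(201*b + M)/3 = -(M + 201*b)/3 = -67*b - M/3)
1/(16998 + F(-68, -266)) = 1/(16998 + (-67*(-68) - 1/3*(-266))) = 1/(16998 + (4556 + 266/3)) = 1/(16998 + 13934/3) = 1/(64928/3) = 3/64928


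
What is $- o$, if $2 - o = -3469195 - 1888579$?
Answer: $-5357776$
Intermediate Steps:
$o = 5357776$ ($o = 2 - \left(-3469195 - 1888579\right) = 2 - -5357774 = 2 + 5357774 = 5357776$)
$- o = \left(-1\right) 5357776 = -5357776$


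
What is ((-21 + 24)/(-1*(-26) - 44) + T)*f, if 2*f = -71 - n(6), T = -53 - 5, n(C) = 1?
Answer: 2094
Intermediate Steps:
T = -58
f = -36 (f = (-71 - 1*1)/2 = (-71 - 1)/2 = (½)*(-72) = -36)
((-21 + 24)/(-1*(-26) - 44) + T)*f = ((-21 + 24)/(-1*(-26) - 44) - 58)*(-36) = (3/(26 - 44) - 58)*(-36) = (3/(-18) - 58)*(-36) = (3*(-1/18) - 58)*(-36) = (-⅙ - 58)*(-36) = -349/6*(-36) = 2094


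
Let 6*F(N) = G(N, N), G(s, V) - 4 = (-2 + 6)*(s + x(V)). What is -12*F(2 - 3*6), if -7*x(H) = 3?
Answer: 864/7 ≈ 123.43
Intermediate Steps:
x(H) = -3/7 (x(H) = -⅐*3 = -3/7)
G(s, V) = 16/7 + 4*s (G(s, V) = 4 + (-2 + 6)*(s - 3/7) = 4 + 4*(-3/7 + s) = 4 + (-12/7 + 4*s) = 16/7 + 4*s)
F(N) = 8/21 + 2*N/3 (F(N) = (16/7 + 4*N)/6 = 8/21 + 2*N/3)
-12*F(2 - 3*6) = -12*(8/21 + 2*(2 - 3*6)/3) = -12*(8/21 + 2*(2 - 18)/3) = -12*(8/21 + (⅔)*(-16)) = -12*(8/21 - 32/3) = -12*(-72/7) = 864/7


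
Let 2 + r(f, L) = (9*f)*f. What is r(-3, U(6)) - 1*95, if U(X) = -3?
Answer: -16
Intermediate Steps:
r(f, L) = -2 + 9*f² (r(f, L) = -2 + (9*f)*f = -2 + 9*f²)
r(-3, U(6)) - 1*95 = (-2 + 9*(-3)²) - 1*95 = (-2 + 9*9) - 95 = (-2 + 81) - 95 = 79 - 95 = -16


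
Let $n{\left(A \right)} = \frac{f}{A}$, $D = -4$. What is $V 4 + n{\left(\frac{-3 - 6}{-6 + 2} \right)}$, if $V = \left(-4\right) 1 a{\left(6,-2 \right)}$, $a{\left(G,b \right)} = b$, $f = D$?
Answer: $\frac{272}{9} \approx 30.222$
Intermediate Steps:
$f = -4$
$n{\left(A \right)} = - \frac{4}{A}$
$V = 8$ ($V = \left(-4\right) 1 \left(-2\right) = \left(-4\right) \left(-2\right) = 8$)
$V 4 + n{\left(\frac{-3 - 6}{-6 + 2} \right)} = 8 \cdot 4 - \frac{4}{\left(-3 - 6\right) \frac{1}{-6 + 2}} = 32 - \frac{4}{\left(-9\right) \frac{1}{-4}} = 32 - \frac{4}{\left(-9\right) \left(- \frac{1}{4}\right)} = 32 - \frac{4}{\frac{9}{4}} = 32 - \frac{16}{9} = \frac{272}{9}$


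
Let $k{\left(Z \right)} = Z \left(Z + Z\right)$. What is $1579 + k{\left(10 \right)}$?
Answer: $1779$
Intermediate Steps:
$k{\left(Z \right)} = 2 Z^{2}$ ($k{\left(Z \right)} = Z 2 Z = 2 Z^{2}$)
$1579 + k{\left(10 \right)} = 1579 + 2 \cdot 10^{2} = 1579 + 2 \cdot 100 = 1579 + 200 = 1779$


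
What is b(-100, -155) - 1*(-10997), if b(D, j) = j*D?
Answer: 26497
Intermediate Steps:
b(D, j) = D*j
b(-100, -155) - 1*(-10997) = -100*(-155) - 1*(-10997) = 15500 + 10997 = 26497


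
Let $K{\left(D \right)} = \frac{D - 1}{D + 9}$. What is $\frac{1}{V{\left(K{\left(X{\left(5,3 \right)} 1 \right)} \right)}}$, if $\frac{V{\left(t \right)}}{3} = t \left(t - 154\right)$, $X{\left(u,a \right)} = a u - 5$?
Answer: $- \frac{361}{78759} \approx -0.0045836$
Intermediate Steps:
$X{\left(u,a \right)} = -5 + a u$
$K{\left(D \right)} = \frac{-1 + D}{9 + D}$
$V{\left(t \right)} = 3 t \left(-154 + t\right)$ ($V{\left(t \right)} = 3 t \left(t - 154\right) = 3 t \left(-154 + t\right)$)
$\frac{1}{V{\left(K{\left(X{\left(5,3 \right)} 1 \right)} \right)}} = \frac{1}{3 \frac{-1 + \left(-5 + 3 \cdot 5\right) 1}{9 + \left(-5 + 3 \cdot 5\right) 1} \left(-154 + \frac{-1 + \left(-5 + 3 \cdot 5\right) 1}{9 + \left(-5 + 3 \cdot 5\right) 1}\right)} = \frac{1}{3 \frac{-1 + \left(-5 + 15\right) 1}{9 + \left(-5 + 15\right) 1} \left(-154 + \frac{-1 + \left(-5 + 15\right) 1}{9 + \left(-5 + 15\right) 1}\right)} = \frac{1}{3 \frac{-1 + 10 \cdot 1}{9 + 10 \cdot 1} \left(-154 + \frac{-1 + 10 \cdot 1}{9 + 10 \cdot 1}\right)} = \frac{1}{3 \frac{-1 + 10}{9 + 10} \left(-154 + \frac{-1 + 10}{9 + 10}\right)} = \frac{1}{3 \cdot \frac{1}{19} \cdot 9 \left(-154 + \frac{1}{19} \cdot 9\right)} = \frac{1}{3 \cdot \frac{9}{19} \left(-154 + \frac{9}{19}\right)} = \frac{1}{3 \cdot \frac{9}{19} \left(- \frac{2917}{19}\right)} = \frac{1}{- \frac{78759}{361}} = - \frac{361}{78759}$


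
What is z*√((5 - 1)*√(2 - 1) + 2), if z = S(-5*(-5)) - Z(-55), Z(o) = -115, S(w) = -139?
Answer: -24*√6 ≈ -58.788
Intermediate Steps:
z = -24 (z = -139 - 1*(-115) = -139 + 115 = -24)
z*√((5 - 1)*√(2 - 1) + 2) = -24*√((5 - 1)*√(2 - 1) + 2) = -24*√(4*√1 + 2) = -24*√(4*1 + 2) = -24*√(4 + 2) = -24*√6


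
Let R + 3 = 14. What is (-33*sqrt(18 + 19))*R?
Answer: -363*sqrt(37) ≈ -2208.0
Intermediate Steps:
R = 11 (R = -3 + 14 = 11)
(-33*sqrt(18 + 19))*R = -33*sqrt(18 + 19)*11 = -33*sqrt(37)*11 = -363*sqrt(37)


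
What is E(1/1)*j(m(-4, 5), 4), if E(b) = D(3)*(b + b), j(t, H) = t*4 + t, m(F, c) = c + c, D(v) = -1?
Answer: -100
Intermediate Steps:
m(F, c) = 2*c
j(t, H) = 5*t (j(t, H) = 4*t + t = 5*t)
E(b) = -2*b (E(b) = -(b + b) = -2*b)
E(1/1)*j(m(-4, 5), 4) = (-2/1)*(5*(2*5)) = (-2*1)*(5*10) = -2*50 = -100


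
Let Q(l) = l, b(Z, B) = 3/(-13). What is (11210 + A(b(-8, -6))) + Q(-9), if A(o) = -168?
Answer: 11033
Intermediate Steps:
b(Z, B) = -3/13 (b(Z, B) = 3*(-1/13) = -3/13)
(11210 + A(b(-8, -6))) + Q(-9) = (11210 - 168) - 9 = 11042 - 9 = 11033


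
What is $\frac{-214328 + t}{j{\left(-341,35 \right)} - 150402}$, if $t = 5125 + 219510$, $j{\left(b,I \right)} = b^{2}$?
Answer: $- \frac{10307}{34121} \approx -0.30207$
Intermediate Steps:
$t = 224635$
$\frac{-214328 + t}{j{\left(-341,35 \right)} - 150402} = \frac{-214328 + 224635}{\left(-341\right)^{2} - 150402} = \frac{10307}{116281 - 150402} = \frac{10307}{-34121} = 10307 \left(- \frac{1}{34121}\right) = - \frac{10307}{34121}$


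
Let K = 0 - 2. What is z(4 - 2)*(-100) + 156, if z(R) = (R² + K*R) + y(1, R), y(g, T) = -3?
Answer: 456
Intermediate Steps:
K = -2
z(R) = -3 + R² - 2*R (z(R) = (R² - 2*R) - 3 = -3 + R² - 2*R)
z(4 - 2)*(-100) + 156 = (-3 + (4 - 2)² - 2*(4 - 2))*(-100) + 156 = (-3 + 2² - 2*2)*(-100) + 156 = (-3 + 4 - 4)*(-100) + 156 = -3*(-100) + 156 = 300 + 156 = 456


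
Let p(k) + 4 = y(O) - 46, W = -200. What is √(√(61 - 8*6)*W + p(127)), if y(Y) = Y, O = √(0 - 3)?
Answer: √(-50 - 200*√13 + I*√3) ≈ 0.0312 + 27.769*I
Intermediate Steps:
O = I*√3 (O = √(-3) = I*√3 ≈ 1.732*I)
p(k) = -50 + I*√3 (p(k) = -4 + (I*√3 - 46) = -4 + (-46 + I*√3) = -50 + I*√3)
√(√(61 - 8*6)*W + p(127)) = √(√(61 - 8*6)*(-200) + (-50 + I*√3)) = √(√(61 - 48)*(-200) + (-50 + I*√3)) = √(√13*(-200) + (-50 + I*√3)) = √(-200*√13 + (-50 + I*√3)) = √(-50 - 200*√13 + I*√3)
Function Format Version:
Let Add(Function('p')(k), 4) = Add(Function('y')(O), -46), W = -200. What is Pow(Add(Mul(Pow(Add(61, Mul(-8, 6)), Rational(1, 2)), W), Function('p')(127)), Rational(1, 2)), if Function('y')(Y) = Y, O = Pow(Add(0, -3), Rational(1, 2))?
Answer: Pow(Add(-50, Mul(-200, Pow(13, Rational(1, 2))), Mul(I, Pow(3, Rational(1, 2)))), Rational(1, 2)) ≈ Add(0.0312, Mul(27.769, I))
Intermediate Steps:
O = Mul(I, Pow(3, Rational(1, 2))) (O = Pow(-3, Rational(1, 2)) = Mul(I, Pow(3, Rational(1, 2))) ≈ Mul(1.7320, I))
Function('p')(k) = Add(-50, Mul(I, Pow(3, Rational(1, 2)))) (Function('p')(k) = Add(-4, Add(Mul(I, Pow(3, Rational(1, 2))), -46)) = Add(-4, Add(-46, Mul(I, Pow(3, Rational(1, 2))))) = Add(-50, Mul(I, Pow(3, Rational(1, 2)))))
Pow(Add(Mul(Pow(Add(61, Mul(-8, 6)), Rational(1, 2)), W), Function('p')(127)), Rational(1, 2)) = Pow(Add(Mul(Pow(Add(61, Mul(-8, 6)), Rational(1, 2)), -200), Add(-50, Mul(I, Pow(3, Rational(1, 2))))), Rational(1, 2)) = Pow(Add(Mul(Pow(Add(61, -48), Rational(1, 2)), -200), Add(-50, Mul(I, Pow(3, Rational(1, 2))))), Rational(1, 2)) = Pow(Add(Mul(Pow(13, Rational(1, 2)), -200), Add(-50, Mul(I, Pow(3, Rational(1, 2))))), Rational(1, 2)) = Pow(Add(Mul(-200, Pow(13, Rational(1, 2))), Add(-50, Mul(I, Pow(3, Rational(1, 2))))), Rational(1, 2)) = Pow(Add(-50, Mul(-200, Pow(13, Rational(1, 2))), Mul(I, Pow(3, Rational(1, 2)))), Rational(1, 2))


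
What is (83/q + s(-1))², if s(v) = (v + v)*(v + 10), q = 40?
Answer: 405769/1600 ≈ 253.61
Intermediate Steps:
s(v) = 2*v*(10 + v) (s(v) = (2*v)*(10 + v) = 2*v*(10 + v))
(83/q + s(-1))² = (83/40 + 2*(-1)*(10 - 1))² = (83*(1/40) + 2*(-1)*9)² = (83/40 - 18)² = (-637/40)² = 405769/1600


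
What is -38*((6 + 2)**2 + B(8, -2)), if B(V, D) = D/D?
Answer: -2470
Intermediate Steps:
B(V, D) = 1
-38*((6 + 2)**2 + B(8, -2)) = -38*((6 + 2)**2 + 1) = -38*(8**2 + 1) = -38*(64 + 1) = -38*65 = -2470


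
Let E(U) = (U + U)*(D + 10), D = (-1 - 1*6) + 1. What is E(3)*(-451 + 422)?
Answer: -696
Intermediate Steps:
D = -6 (D = (-1 - 6) + 1 = -7 + 1 = -6)
E(U) = 8*U (E(U) = (U + U)*(-6 + 10) = (2*U)*4 = 8*U)
E(3)*(-451 + 422) = (8*3)*(-451 + 422) = 24*(-29) = -696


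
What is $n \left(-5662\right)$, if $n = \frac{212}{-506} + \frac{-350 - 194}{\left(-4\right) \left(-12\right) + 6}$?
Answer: $\frac{405840836}{6831} \approx 59412.0$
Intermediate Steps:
$n = - \frac{71678}{6831}$ ($n = 212 \left(- \frac{1}{506}\right) - \frac{544}{48 + 6} = - \frac{106}{253} - \frac{544}{54} = - \frac{106}{253} - \frac{272}{27} = - \frac{71678}{6831} \approx -10.493$)
$n \left(-5662\right) = \left(- \frac{71678}{6831}\right) \left(-5662\right) = \frac{405840836}{6831}$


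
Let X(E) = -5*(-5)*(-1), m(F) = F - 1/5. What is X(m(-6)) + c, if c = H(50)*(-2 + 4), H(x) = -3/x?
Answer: -628/25 ≈ -25.120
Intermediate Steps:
m(F) = -⅕ + F (m(F) = F - 1*⅕ = F - ⅕ = -⅕ + F)
X(E) = -25 (X(E) = 25*(-1) = -25)
c = -3/25 (c = (-3/50)*(-2 + 4) = -3*1/50*2 = -3/50*2 = -3/25 ≈ -0.12000)
X(m(-6)) + c = -25 - 3/25 = -628/25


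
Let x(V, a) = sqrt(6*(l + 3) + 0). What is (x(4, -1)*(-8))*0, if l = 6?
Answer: 0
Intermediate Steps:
x(V, a) = 3*sqrt(6) (x(V, a) = sqrt(6*(6 + 3) + 0) = sqrt(6*9 + 0) = sqrt(54 + 0) = sqrt(54) = 3*sqrt(6))
(x(4, -1)*(-8))*0 = ((3*sqrt(6))*(-8))*0 = -24*sqrt(6)*0 = 0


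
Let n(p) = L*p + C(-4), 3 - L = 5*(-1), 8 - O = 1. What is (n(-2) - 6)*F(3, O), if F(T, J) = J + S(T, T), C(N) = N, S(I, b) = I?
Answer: -260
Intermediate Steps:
O = 7 (O = 8 - 1*1 = 8 - 1 = 7)
F(T, J) = J + T
L = 8 (L = 3 - 5*(-1) = 3 - 1*(-5) = 3 + 5 = 8)
n(p) = -4 + 8*p (n(p) = 8*p - 4 = -4 + 8*p)
(n(-2) - 6)*F(3, O) = ((-4 + 8*(-2)) - 6)*(7 + 3) = ((-4 - 16) - 6)*10 = (-20 - 6)*10 = -26*10 = -260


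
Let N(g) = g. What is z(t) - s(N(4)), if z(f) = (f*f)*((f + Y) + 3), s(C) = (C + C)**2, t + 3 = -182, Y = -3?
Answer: -6331689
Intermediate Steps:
t = -185 (t = -3 - 182 = -185)
s(C) = 4*C**2 (s(C) = (2*C)**2 = 4*C**2)
z(f) = f**3 (z(f) = (f*f)*((f - 3) + 3) = f**2*((-3 + f) + 3) = f**2*f = f**3)
z(t) - s(N(4)) = (-185)**3 - 4*4**2 = -6331625 - 4*16 = -6331625 - 1*64 = -6331625 - 64 = -6331689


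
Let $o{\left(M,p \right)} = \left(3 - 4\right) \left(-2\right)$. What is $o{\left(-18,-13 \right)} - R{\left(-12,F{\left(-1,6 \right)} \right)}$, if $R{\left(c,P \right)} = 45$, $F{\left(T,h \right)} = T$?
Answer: $-43$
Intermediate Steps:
$o{\left(M,p \right)} = 2$ ($o{\left(M,p \right)} = \left(-1\right) \left(-2\right) = 2$)
$o{\left(-18,-13 \right)} - R{\left(-12,F{\left(-1,6 \right)} \right)} = 2 - 45 = -43$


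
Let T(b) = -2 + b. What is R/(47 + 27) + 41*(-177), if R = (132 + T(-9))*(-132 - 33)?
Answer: -556983/74 ≈ -7526.8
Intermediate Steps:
R = -19965 (R = (132 + (-2 - 9))*(-132 - 33) = (132 - 11)*(-165) = 121*(-165) = -19965)
R/(47 + 27) + 41*(-177) = -19965/(47 + 27) + 41*(-177) = -19965/74 - 7257 = -556983/74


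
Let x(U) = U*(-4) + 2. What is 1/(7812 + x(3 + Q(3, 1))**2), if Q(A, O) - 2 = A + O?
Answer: 1/8968 ≈ 0.00011151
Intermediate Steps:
Q(A, O) = 2 + A + O (Q(A, O) = 2 + (A + O) = 2 + A + O)
x(U) = 2 - 4*U (x(U) = -4*U + 2 = 2 - 4*U)
1/(7812 + x(3 + Q(3, 1))**2) = 1/(7812 + (2 - 4*(3 + (2 + 3 + 1)))**2) = 1/(7812 + (2 - 4*(3 + 6))**2) = 1/(7812 + (2 - 4*9)**2) = 1/(7812 + (2 - 36)**2) = 1/(7812 + (-34)**2) = 1/(7812 + 1156) = 1/8968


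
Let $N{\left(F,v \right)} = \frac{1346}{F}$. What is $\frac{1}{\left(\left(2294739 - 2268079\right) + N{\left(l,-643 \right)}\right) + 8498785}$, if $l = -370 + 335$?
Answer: $\frac{35}{298389229} \approx 1.173 \cdot 10^{-7}$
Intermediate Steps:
$l = -35$
$\frac{1}{\left(\left(2294739 - 2268079\right) + N{\left(l,-643 \right)}\right) + 8498785} = \frac{1}{\left(\left(2294739 - 2268079\right) + \frac{1346}{-35}\right) + 8498785} = \frac{1}{\left(26660 + 1346 \left(- \frac{1}{35}\right)\right) + 8498785} = \frac{1}{\left(26660 - \frac{1346}{35}\right) + 8498785} = \frac{1}{\frac{931754}{35} + 8498785} = \frac{1}{\frac{298389229}{35}} = \frac{35}{298389229}$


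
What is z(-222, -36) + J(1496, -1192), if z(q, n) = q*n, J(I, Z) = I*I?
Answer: 2246008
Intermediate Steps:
J(I, Z) = I**2
z(q, n) = n*q
z(-222, -36) + J(1496, -1192) = -36*(-222) + 1496**2 = 7992 + 2238016 = 2246008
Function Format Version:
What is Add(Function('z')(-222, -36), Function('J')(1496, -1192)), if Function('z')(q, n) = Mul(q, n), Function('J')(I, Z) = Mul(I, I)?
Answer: 2246008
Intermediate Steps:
Function('J')(I, Z) = Pow(I, 2)
Function('z')(q, n) = Mul(n, q)
Add(Function('z')(-222, -36), Function('J')(1496, -1192)) = Add(Mul(-36, -222), Pow(1496, 2)) = Add(7992, 2238016) = 2246008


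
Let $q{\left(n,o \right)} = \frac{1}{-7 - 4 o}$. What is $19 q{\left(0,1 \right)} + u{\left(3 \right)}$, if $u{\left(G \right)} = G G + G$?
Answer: $\frac{113}{11} \approx 10.273$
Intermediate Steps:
$u{\left(G \right)} = G + G^{2}$ ($u{\left(G \right)} = G^{2} + G = G + G^{2}$)
$19 q{\left(0,1 \right)} + u{\left(3 \right)} = 19 \left(- \frac{1}{7 + 4 \cdot 1}\right) + 3 \left(1 + 3\right) = 19 \left(- \frac{1}{7 + 4}\right) + 3 \cdot 4 = 19 \left(- \frac{1}{11}\right) + 12 = - \frac{19}{11} + 12 = \frac{113}{11}$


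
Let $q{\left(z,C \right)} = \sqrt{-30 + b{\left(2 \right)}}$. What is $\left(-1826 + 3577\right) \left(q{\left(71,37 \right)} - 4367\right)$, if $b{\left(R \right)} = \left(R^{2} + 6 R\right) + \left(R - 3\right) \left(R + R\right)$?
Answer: $-7646617 + 5253 i \sqrt{2} \approx -7.6466 \cdot 10^{6} + 7428.9 i$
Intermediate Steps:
$b{\left(R \right)} = R^{2} + 6 R + 2 R \left(-3 + R\right)$ ($b{\left(R \right)} = \left(R^{2} + 6 R\right) + \left(-3 + R\right) 2 R = \left(R^{2} + 6 R\right) + 2 R \left(-3 + R\right) = R^{2} + 6 R + 2 R \left(-3 + R\right)$)
$q{\left(z,C \right)} = 3 i \sqrt{2}$ ($q{\left(z,C \right)} = \sqrt{-30 + 3 \cdot 2^{2}} = \sqrt{-30 + 3 \cdot 4} = \sqrt{-30 + 12} = \sqrt{-18} = 3 i \sqrt{2}$)
$\left(-1826 + 3577\right) \left(q{\left(71,37 \right)} - 4367\right) = \left(-1826 + 3577\right) \left(3 i \sqrt{2} - 4367\right) = 1751 \left(-4367 + 3 i \sqrt{2}\right) = -7646617 + 5253 i \sqrt{2}$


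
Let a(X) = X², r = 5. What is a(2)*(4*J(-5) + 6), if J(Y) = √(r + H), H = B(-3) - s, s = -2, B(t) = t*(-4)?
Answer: 24 + 16*√19 ≈ 93.742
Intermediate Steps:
B(t) = -4*t
H = 14 (H = -4*(-3) - 1*(-2) = 12 + 2 = 14)
J(Y) = √19 (J(Y) = √(5 + 14) = √19)
a(2)*(4*J(-5) + 6) = 2²*(4*√19 + 6) = 4*(6 + 4*√19) = 24 + 16*√19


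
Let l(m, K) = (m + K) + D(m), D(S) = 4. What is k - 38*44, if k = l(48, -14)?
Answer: -1634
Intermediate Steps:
l(m, K) = 4 + K + m (l(m, K) = (m + K) + 4 = (K + m) + 4 = 4 + K + m)
k = 38 (k = 4 - 14 + 48 = 38)
k - 38*44 = 38 - 38*44 = 38 - 1672 = -1634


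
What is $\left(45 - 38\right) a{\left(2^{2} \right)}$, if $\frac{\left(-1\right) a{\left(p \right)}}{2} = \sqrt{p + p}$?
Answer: $- 28 \sqrt{2} \approx -39.598$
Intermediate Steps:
$a{\left(p \right)} = - 2 \sqrt{2} \sqrt{p}$ ($a{\left(p \right)} = - 2 \sqrt{p + p} = - 2 \sqrt{2 p} = - 2 \sqrt{2} \sqrt{p}$)
$\left(45 - 38\right) a{\left(2^{2} \right)} = \left(45 - 38\right) \left(- 2 \sqrt{2} \sqrt{2^{2}}\right) = 7 \left(- 2 \sqrt{2} \sqrt{4}\right) = 7 \left(\left(-2\right) \sqrt{2} \cdot 2\right) = 7 \left(- 4 \sqrt{2}\right) = - 28 \sqrt{2}$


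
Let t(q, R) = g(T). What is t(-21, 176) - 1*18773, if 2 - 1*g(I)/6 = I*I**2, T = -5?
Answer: -18011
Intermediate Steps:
g(I) = 12 - 6*I**3 (g(I) = 12 - 6*I*I**2 = 12 - 6*I**3)
t(q, R) = 762 (t(q, R) = 12 - 6*(-5)**3 = 12 - 6*(-125) = 12 + 750 = 762)
t(-21, 176) - 1*18773 = 762 - 1*18773 = 762 - 18773 = -18011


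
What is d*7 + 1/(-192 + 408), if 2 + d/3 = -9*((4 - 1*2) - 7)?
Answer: 195049/216 ≈ 903.00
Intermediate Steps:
d = 129 (d = -6 + 3*(-9*((4 - 1*2) - 7)) = -6 + 3*(-9*((4 - 2) - 7)) = -6 + 3*(-9*(2 - 7)) = -6 + 3*(-9*(-5)) = -6 + 3*45 = -6 + 135 = 129)
d*7 + 1/(-192 + 408) = 129*7 + 1/(-192 + 408) = 903 + 1/216 = 195049/216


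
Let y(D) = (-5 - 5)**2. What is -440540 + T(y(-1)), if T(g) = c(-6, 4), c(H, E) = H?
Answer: -440546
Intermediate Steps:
y(D) = 100 (y(D) = (-10)**2 = 100)
T(g) = -6
-440540 + T(y(-1)) = -440540 - 6 = -440546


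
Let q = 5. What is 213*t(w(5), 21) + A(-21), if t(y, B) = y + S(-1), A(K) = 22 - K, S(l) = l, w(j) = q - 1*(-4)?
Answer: 1747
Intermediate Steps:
w(j) = 9 (w(j) = 5 - 1*(-4) = 5 + 4 = 9)
t(y, B) = -1 + y (t(y, B) = y - 1 = -1 + y)
213*t(w(5), 21) + A(-21) = 213*(-1 + 9) + (22 - 1*(-21)) = 213*8 + (22 + 21) = 1704 + 43 = 1747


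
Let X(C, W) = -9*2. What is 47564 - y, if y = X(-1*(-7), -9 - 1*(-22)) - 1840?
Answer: 49422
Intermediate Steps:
X(C, W) = -18
y = -1858 (y = -18 - 1840 = -1858)
47564 - y = 47564 - 1*(-1858) = 47564 + 1858 = 49422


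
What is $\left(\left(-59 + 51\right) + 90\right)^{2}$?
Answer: $6724$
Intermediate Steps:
$\left(\left(-59 + 51\right) + 90\right)^{2} = \left(-8 + 90\right)^{2} = 82^{2} = 6724$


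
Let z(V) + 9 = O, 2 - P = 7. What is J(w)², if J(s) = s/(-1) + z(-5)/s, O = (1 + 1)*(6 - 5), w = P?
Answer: 1024/25 ≈ 40.960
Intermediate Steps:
P = -5 (P = 2 - 1*7 = 2 - 7 = -5)
w = -5
O = 2 (O = 2*1 = 2)
z(V) = -7 (z(V) = -9 + 2 = -7)
J(s) = -s - 7/s (J(s) = s/(-1) - 7/s = s*(-1) - 7/s = -s - 7/s)
J(w)² = (-1*(-5) - 7/(-5))² = (5 - 7*(-⅕))² = (5 + 7/5)² = (32/5)² = 1024/25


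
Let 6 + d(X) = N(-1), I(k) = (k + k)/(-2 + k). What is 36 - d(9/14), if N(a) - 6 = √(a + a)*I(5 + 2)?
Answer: 36 - 14*I*√2/5 ≈ 36.0 - 3.9598*I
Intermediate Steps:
I(k) = 2*k/(-2 + k) (I(k) = (2*k)/(-2 + k) = 2*k/(-2 + k))
N(a) = 6 + 14*√2*√a/5 (N(a) = 6 + √(a + a)*(2*(5 + 2)/(-2 + (5 + 2))) = 6 + √(2*a)*(2*7/(-2 + 7)) = 6 + (√2*√a)*(2*7/5) = 6 + (√2*√a)*(2*7*(⅕)) = 6 + (√2*√a)*(14/5) = 6 + 14*√2*√a/5)
d(X) = 14*I*√2/5 (d(X) = -6 + (6 + 14*√2*√(-1)/5) = -6 + (6 + 14*√2*I/5) = -6 + (6 + 14*I*√2/5) = 14*I*√2/5)
36 - d(9/14) = 36 - 14*I*√2/5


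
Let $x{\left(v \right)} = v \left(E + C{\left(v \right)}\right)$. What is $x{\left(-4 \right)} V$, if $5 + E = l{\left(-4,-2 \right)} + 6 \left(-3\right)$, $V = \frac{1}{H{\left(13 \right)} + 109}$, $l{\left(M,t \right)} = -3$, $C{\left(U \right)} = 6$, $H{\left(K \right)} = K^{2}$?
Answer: $\frac{40}{139} \approx 0.28777$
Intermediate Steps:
$V = \frac{1}{278}$ ($V = \frac{1}{13^{2} + 109} = \frac{1}{169 + 109} = \frac{1}{278} \approx 0.0035971$)
$E = -26$ ($E = -5 + \left(-3 + 6 \left(-3\right)\right) = -5 - 21 = -26$)
$x{\left(v \right)} = - 20 v$ ($x{\left(v \right)} = v \left(-26 + 6\right) = v \left(-20\right) = - 20 v$)
$x{\left(-4 \right)} V = \left(-20\right) \left(-4\right) \frac{1}{278} = 80 \cdot \frac{1}{278} = \frac{40}{139}$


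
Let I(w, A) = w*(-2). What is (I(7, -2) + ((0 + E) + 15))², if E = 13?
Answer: 196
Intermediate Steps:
I(w, A) = -2*w
(I(7, -2) + ((0 + E) + 15))² = (-2*7 + ((0 + 13) + 15))² = (-14 + (13 + 15))² = (-14 + 28)² = 14² = 196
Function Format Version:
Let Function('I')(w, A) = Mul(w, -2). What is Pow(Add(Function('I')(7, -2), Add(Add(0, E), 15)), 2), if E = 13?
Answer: 196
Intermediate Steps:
Function('I')(w, A) = Mul(-2, w)
Pow(Add(Function('I')(7, -2), Add(Add(0, E), 15)), 2) = Pow(Add(Mul(-2, 7), Add(Add(0, 13), 15)), 2) = Pow(Add(-14, Add(13, 15)), 2) = Pow(Add(-14, 28), 2) = Pow(14, 2) = 196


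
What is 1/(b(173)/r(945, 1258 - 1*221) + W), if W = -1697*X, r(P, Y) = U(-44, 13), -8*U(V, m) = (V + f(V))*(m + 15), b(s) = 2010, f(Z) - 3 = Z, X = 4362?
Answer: -119/880874562 ≈ -1.3509e-7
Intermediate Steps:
f(Z) = 3 + Z
U(V, m) = -(3 + 2*V)*(15 + m)/8 (U(V, m) = -(V + (3 + V))*(m + 15)/8 = -(3 + 2*V)*(15 + m)/8)
r(P, Y) = 595/2 (r(P, Y) = -45/8 - 15/4*(-44) - 1/8*(-44)*13 - 1/8*13*(3 - 44) = -45/8 + 165 + 143/2 - 1/8*13*(-41) = -45/8 + 165 + 143/2 + 533/8 = 595/2)
W = -7402314 (W = -1697*4362 = -7402314)
1/(b(173)/r(945, 1258 - 1*221) + W) = 1/(2010/(595/2) - 7402314) = 1/(2010*(2/595) - 7402314) = 1/(804/119 - 7402314) = 1/(-880874562/119) = -119/880874562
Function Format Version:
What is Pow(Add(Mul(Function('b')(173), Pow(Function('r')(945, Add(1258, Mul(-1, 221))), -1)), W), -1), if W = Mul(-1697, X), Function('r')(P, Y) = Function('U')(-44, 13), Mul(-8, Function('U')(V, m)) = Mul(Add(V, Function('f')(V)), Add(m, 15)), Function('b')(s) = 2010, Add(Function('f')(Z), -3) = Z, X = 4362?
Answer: Rational(-119, 880874562) ≈ -1.3509e-7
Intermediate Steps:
Function('f')(Z) = Add(3, Z)
Function('U')(V, m) = Mul(Rational(-1, 8), Add(3, Mul(2, V)), Add(15, m)) (Function('U')(V, m) = Mul(Rational(-1, 8), Mul(Add(V, Add(3, V)), Add(m, 15))) = Mul(Rational(-1, 8), Mul(Add(3, Mul(2, V)), Add(15, m))) = Mul(Rational(-1, 8), Add(3, Mul(2, V)), Add(15, m)))
Function('r')(P, Y) = Rational(595, 2) (Function('r')(P, Y) = Add(Rational(-45, 8), Mul(Rational(-15, 4), -44), Mul(Rational(-1, 8), -44, 13), Mul(Rational(-1, 8), 13, Add(3, -44))) = Add(Rational(-45, 8), 165, Rational(143, 2), Mul(Rational(-1, 8), 13, -41)) = Add(Rational(-45, 8), 165, Rational(143, 2), Rational(533, 8)) = Rational(595, 2))
W = -7402314 (W = Mul(-1697, 4362) = -7402314)
Pow(Add(Mul(Function('b')(173), Pow(Function('r')(945, Add(1258, Mul(-1, 221))), -1)), W), -1) = Pow(Add(Mul(2010, Pow(Rational(595, 2), -1)), -7402314), -1) = Pow(Add(Mul(2010, Rational(2, 595)), -7402314), -1) = Pow(Add(Rational(804, 119), -7402314), -1) = Pow(Rational(-880874562, 119), -1) = Rational(-119, 880874562)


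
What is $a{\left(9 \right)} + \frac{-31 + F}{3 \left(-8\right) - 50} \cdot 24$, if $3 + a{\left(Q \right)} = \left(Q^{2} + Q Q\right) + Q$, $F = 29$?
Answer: $\frac{6240}{37} \approx 168.65$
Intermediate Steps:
$a{\left(Q \right)} = -3 + Q + 2 Q^{2}$ ($a{\left(Q \right)} = -3 + \left(\left(Q^{2} + Q Q\right) + Q\right) = -3 + \left(\left(Q^{2} + Q^{2}\right) + Q\right) = -3 + \left(2 Q^{2} + Q\right) = -3 + \left(Q + 2 Q^{2}\right) = -3 + Q + 2 Q^{2}$)
$a{\left(9 \right)} + \frac{-31 + F}{3 \left(-8\right) - 50} \cdot 24 = \left(-3 + 9 + 2 \cdot 9^{2}\right) + \frac{-31 + 29}{3 \left(-8\right) - 50} \cdot 24 = \left(-3 + 9 + 2 \cdot 81\right) + - \frac{2}{-24 - 50} \cdot 24 = \left(-3 + 9 + 162\right) + - \frac{2}{-74} \cdot 24 = 168 + \left(-2\right) \left(- \frac{1}{74}\right) 24 = 168 + \frac{1}{37} \cdot 24 = 168 + \frac{24}{37} = \frac{6240}{37}$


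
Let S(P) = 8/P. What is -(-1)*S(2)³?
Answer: 64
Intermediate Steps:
-(-1)*S(2)³ = -(-1)*(8/2)³ = -(-1)*(8*(½))³ = -(-1)*4³ = -(-1)*64 = -1*(-64) = 64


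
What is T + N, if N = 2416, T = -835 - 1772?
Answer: -191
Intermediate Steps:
T = -2607
T + N = -2607 + 2416 = -191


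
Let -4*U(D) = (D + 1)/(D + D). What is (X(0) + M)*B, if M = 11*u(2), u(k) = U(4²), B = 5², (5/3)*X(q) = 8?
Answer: 10685/128 ≈ 83.477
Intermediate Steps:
X(q) = 24/5 (X(q) = (⅗)*8 = 24/5)
B = 25
U(D) = -(1 + D)/(8*D) (U(D) = -(D + 1)/(4*(D + D)) = -(1 + D)/(4*(2*D)) = -(1 + D)*1/(2*D)/4 = -(1 + D)/(8*D))
u(k) = -17/128 (u(k) = (-1 - 1*4²)/(8*(4²)) = (⅛)*(-1 - 1*16)/16 = (⅛)*(1/16)*(-1 - 16) = (⅛)*(1/16)*(-17) = -17/128)
M = -187/128 (M = 11*(-17/128) = -187/128 ≈ -1.4609)
(X(0) + M)*B = (24/5 - 187/128)*25 = (2137/640)*25 = 10685/128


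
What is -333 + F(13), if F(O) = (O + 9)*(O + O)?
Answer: 239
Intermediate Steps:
F(O) = 2*O*(9 + O) (F(O) = (9 + O)*(2*O) = 2*O*(9 + O))
-333 + F(13) = -333 + 2*13*(9 + 13) = -333 + 2*13*22 = -333 + 572 = 239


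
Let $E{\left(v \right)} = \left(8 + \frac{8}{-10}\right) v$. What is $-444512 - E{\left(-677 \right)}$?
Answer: $- \frac{2198188}{5} \approx -4.3964 \cdot 10^{5}$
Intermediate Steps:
$E{\left(v \right)} = \frac{36 v}{5}$ ($E{\left(v \right)} = \left(8 + 8 \left(- \frac{1}{10}\right)\right) v = \left(8 - \frac{4}{5}\right) v = \frac{36 v}{5}$)
$-444512 - E{\left(-677 \right)} = -444512 - \frac{36}{5} \left(-677\right) = -444512 - - \frac{24372}{5} = -444512 + \frac{24372}{5} = - \frac{2198188}{5}$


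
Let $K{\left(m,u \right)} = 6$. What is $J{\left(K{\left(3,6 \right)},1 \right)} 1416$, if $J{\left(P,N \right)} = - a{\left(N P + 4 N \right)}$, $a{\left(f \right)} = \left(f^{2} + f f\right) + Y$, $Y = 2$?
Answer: $-286032$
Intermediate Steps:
$a{\left(f \right)} = 2 + 2 f^{2}$ ($a{\left(f \right)} = \left(f^{2} + f f\right) + 2 = \left(f^{2} + f^{2}\right) + 2 = 2 f^{2} + 2 = 2 + 2 f^{2}$)
$J{\left(P,N \right)} = -2 - 2 \left(4 N + N P\right)^{2}$ ($J{\left(P,N \right)} = - (2 + 2 \left(N P + 4 N\right)^{2}) = - (2 + 2 \left(4 N + N P\right)^{2}) = -2 - 2 \left(4 N + N P\right)^{2}$)
$J{\left(K{\left(3,6 \right)},1 \right)} 1416 = \left(-2 - 2 \cdot 1^{2} \left(4 + 6\right)^{2}\right) 1416 = \left(-2 - 2 \cdot 10^{2}\right) 1416 = \left(-2 - 2 \cdot 100\right) 1416 = \left(-2 - 200\right) 1416 = \left(-202\right) 1416 = -286032$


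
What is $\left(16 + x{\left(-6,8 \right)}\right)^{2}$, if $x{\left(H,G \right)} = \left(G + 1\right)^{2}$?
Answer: $9409$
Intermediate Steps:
$x{\left(H,G \right)} = \left(1 + G\right)^{2}$
$\left(16 + x{\left(-6,8 \right)}\right)^{2} = \left(16 + \left(1 + 8\right)^{2}\right)^{2} = \left(16 + 9^{2}\right)^{2} = \left(16 + 81\right)^{2} = 97^{2} = 9409$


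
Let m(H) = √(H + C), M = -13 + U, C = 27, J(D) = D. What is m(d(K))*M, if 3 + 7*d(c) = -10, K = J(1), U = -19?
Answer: -128*√77/7 ≈ -160.46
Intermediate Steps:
K = 1
d(c) = -13/7 (d(c) = -3/7 + (⅐)*(-10) = -3/7 - 10/7 = -13/7)
M = -32 (M = -13 - 19 = -32)
m(H) = √(27 + H) (m(H) = √(H + 27) = √(27 + H))
m(d(K))*M = √(27 - 13/7)*(-32) = √(176/7)*(-32) = (4*√77/7)*(-32) = -128*√77/7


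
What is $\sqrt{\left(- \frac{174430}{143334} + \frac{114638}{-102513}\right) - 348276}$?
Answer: $\frac{i \sqrt{232080033034877126803967}}{816311019} \approx 590.15 i$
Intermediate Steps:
$\sqrt{\left(- \frac{174430}{143334} + \frac{114638}{-102513}\right) - 348276} = \sqrt{\left(\left(-174430\right) \frac{1}{143334} + 114638 \left(- \frac{1}{102513}\right)\right) - 348276} = \sqrt{\left(- \frac{87215}{71667} - \frac{114638}{102513}\right) - 348276} = \sqrt{- \frac{5718810947}{2448933057} - 348276} = \sqrt{- \frac{852910328170679}{2448933057}} = \frac{i \sqrt{232080033034877126803967}}{816311019}$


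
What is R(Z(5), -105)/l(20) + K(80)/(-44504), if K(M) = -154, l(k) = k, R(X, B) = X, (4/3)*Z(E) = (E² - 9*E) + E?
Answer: -49759/89008 ≈ -0.55904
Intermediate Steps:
Z(E) = -6*E + 3*E²/4 (Z(E) = 3*((E² - 9*E) + E)/4 = 3*(E² - 8*E)/4 = -6*E + 3*E²/4)
R(Z(5), -105)/l(20) + K(80)/(-44504) = ((¾)*5*(-8 + 5))/20 - 154/(-44504) = ((¾)*5*(-3))*(1/20) - 154*(-1/44504) = -45/4*1/20 + 77/22252 = -9/16 + 77/22252 = -49759/89008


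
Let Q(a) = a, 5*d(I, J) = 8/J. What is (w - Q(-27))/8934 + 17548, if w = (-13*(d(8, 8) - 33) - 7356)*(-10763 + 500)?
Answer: 379820573/14890 ≈ 25508.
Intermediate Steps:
d(I, J) = 8/(5*J) (d(I, J) = (8/J)/5 = 8/(5*J))
w = 355592424/5 (w = (-13*((8/5)/8 - 33) - 7356)*(-10763 + 500) = (-13*((8/5)*(1/8) - 33) - 7356)*(-10263) = (-13*(1/5 - 33) - 7356)*(-10263) = (-13*(-164/5) - 7356)*(-10263) = (2132/5 - 7356)*(-10263) = -34648/5*(-10263) = 355592424/5 ≈ 7.1118e+7)
(w - Q(-27))/8934 + 17548 = (355592424/5 - 1*(-27))/8934 + 17548 = (355592424/5 + 27)*(1/8934) + 17548 = (355592559/5)*(1/8934) + 17548 = 118530853/14890 + 17548 = 379820573/14890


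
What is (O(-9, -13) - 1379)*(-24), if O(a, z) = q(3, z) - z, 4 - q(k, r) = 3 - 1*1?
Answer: 32736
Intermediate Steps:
q(k, r) = 2 (q(k, r) = 4 - (3 - 1*1) = 4 - (3 - 1) = 4 - 1*2 = 4 - 2 = 2)
O(a, z) = 2 - z
(O(-9, -13) - 1379)*(-24) = ((2 - 1*(-13)) - 1379)*(-24) = ((2 + 13) - 1379)*(-24) = (15 - 1379)*(-24) = -1364*(-24) = 32736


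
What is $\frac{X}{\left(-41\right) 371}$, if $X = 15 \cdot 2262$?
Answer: $- \frac{33930}{15211} \approx -2.2306$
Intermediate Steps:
$X = 33930$
$\frac{X}{\left(-41\right) 371} = \frac{33930}{\left(-41\right) 371} = \frac{33930}{-15211} = 33930 \left(- \frac{1}{15211}\right) = - \frac{33930}{15211}$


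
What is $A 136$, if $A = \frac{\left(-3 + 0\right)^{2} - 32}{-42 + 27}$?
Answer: $\frac{3128}{15} \approx 208.53$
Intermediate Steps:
$A = \frac{23}{15}$ ($A = \frac{\left(-3\right)^{2} - 32}{-15} = \left(9 - 32\right) \left(- \frac{1}{15}\right) = \left(-23\right) \left(- \frac{1}{15}\right) = \frac{23}{15} \approx 1.5333$)
$A 136 = \frac{23}{15} \cdot 136 = \frac{3128}{15}$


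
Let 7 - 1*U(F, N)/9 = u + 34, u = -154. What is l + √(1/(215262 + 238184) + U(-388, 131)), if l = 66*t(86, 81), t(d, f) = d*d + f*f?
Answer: 921162 + √4796244360866/64778 ≈ 9.2120e+5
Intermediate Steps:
t(d, f) = d² + f²
l = 921162 (l = 66*(86² + 81²) = 66*(7396 + 6561) = 66*13957 = 921162)
U(F, N) = 1143 (U(F, N) = 63 - 9*(-154 + 34) = 63 - 9*(-120) = 63 + 1080 = 1143)
l + √(1/(215262 + 238184) + U(-388, 131)) = 921162 + √(1/(215262 + 238184) + 1143) = 921162 + √(1/453446 + 1143) = 921162 + √(518288779/453446) = 921162 + √4796244360866/64778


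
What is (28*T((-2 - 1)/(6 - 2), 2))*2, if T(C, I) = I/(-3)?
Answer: -112/3 ≈ -37.333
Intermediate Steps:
T(C, I) = -I/3 (T(C, I) = I*(-1/3) = -I/3)
(28*T((-2 - 1)/(6 - 2), 2))*2 = (28*(-1/3*2))*2 = (28*(-2/3))*2 = -56/3*2 = -112/3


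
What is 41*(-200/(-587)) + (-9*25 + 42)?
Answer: -99221/587 ≈ -169.03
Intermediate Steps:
41*(-200/(-587)) + (-9*25 + 42) = 41*(-200*(-1/587)) + (-225 + 42) = 41*(200/587) - 183 = 8200/587 - 183 = -99221/587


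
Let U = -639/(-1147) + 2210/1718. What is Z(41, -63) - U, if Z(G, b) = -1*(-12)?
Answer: 10006940/985273 ≈ 10.157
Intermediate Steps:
U = 1816336/985273 (U = -639*(-1/1147) + 2210*(1/1718) = 639/1147 + 1105/859 = 1816336/985273 ≈ 1.8435)
Z(G, b) = 12
Z(41, -63) - U = 12 - 1*1816336/985273 = 12 - 1816336/985273 = 10006940/985273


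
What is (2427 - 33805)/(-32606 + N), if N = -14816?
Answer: 15689/23711 ≈ 0.66168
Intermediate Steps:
(2427 - 33805)/(-32606 + N) = (2427 - 33805)/(-32606 - 14816) = -31378/(-47422) = -31378*(-1/47422) = 15689/23711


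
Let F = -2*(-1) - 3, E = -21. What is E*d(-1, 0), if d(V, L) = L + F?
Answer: 21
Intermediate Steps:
F = -1 (F = 2 - 3 = -1)
d(V, L) = -1 + L (d(V, L) = L - 1 = -1 + L)
E*d(-1, 0) = -21*(-1 + 0) = -21*(-1) = 21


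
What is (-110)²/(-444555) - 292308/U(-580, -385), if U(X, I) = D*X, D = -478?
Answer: -6665079347/6162421410 ≈ -1.0816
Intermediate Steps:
U(X, I) = -478*X
(-110)²/(-444555) - 292308/U(-580, -385) = (-110)²/(-444555) - 292308/((-478*(-580))) = 12100*(-1/444555) - 292308/277240 = -2420/88911 - 292308*1/277240 = -2420/88911 - 73077/69310 = -6665079347/6162421410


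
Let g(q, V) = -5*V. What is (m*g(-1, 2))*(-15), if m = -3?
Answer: -450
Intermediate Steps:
(m*g(-1, 2))*(-15) = -(-15)*2*(-15) = -3*(-10)*(-15) = 30*(-15) = -450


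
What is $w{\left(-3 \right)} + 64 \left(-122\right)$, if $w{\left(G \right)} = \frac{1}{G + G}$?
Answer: $- \frac{46849}{6} \approx -7808.2$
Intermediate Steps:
$w{\left(G \right)} = \frac{1}{2 G}$
$w{\left(-3 \right)} + 64 \left(-122\right) = \frac{1}{2 \left(-3\right)} + 64 \left(-122\right) = \frac{1}{2} \left(- \frac{1}{3}\right) - 7808 = - \frac{1}{6} - 7808 = - \frac{46849}{6}$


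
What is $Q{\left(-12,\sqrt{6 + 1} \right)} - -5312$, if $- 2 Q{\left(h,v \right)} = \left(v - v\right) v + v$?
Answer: $5312 - \frac{\sqrt{7}}{2} \approx 5310.7$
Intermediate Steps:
$Q{\left(h,v \right)} = - \frac{v}{2}$ ($Q{\left(h,v \right)} = - \frac{\left(v - v\right) v + v}{2} = - \frac{0 v + v}{2} = - \frac{0 + v}{2} = - \frac{v}{2}$)
$Q{\left(-12,\sqrt{6 + 1} \right)} - -5312 = - \frac{\sqrt{6 + 1}}{2} - -5312 = - \frac{\sqrt{7}}{2} + 5312 = 5312 - \frac{\sqrt{7}}{2}$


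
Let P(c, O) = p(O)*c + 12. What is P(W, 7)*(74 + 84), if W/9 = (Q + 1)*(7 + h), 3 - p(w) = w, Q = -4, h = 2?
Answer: 155472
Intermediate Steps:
p(w) = 3 - w
W = -243 (W = 9*((-4 + 1)*(7 + 2)) = 9*(-3*9) = 9*(-27) = -243)
P(c, O) = 12 + c*(3 - O) (P(c, O) = (3 - O)*c + 12 = c*(3 - O) + 12 = 12 + c*(3 - O))
P(W, 7)*(74 + 84) = (12 - 1*(-243)*(-3 + 7))*(74 + 84) = (12 - 1*(-243)*4)*158 = (12 + 972)*158 = 984*158 = 155472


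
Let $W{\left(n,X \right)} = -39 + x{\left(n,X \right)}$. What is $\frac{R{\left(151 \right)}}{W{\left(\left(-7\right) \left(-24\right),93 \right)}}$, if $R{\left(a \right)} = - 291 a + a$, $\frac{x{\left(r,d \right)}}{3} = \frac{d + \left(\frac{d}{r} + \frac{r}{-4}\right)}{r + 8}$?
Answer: $\frac{431594240}{375723} \approx 1148.7$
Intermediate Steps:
$x{\left(r,d \right)} = \frac{3 \left(d - \frac{r}{4} + \frac{d}{r}\right)}{8 + r}$ ($x{\left(r,d \right)} = 3 \frac{d + \left(\frac{d}{r} + \frac{r}{-4}\right)}{r + 8} = 3 \frac{d + \left(\frac{d}{r} + r \left(- \frac{1}{4}\right)\right)}{8 + r} = 3 \frac{d + \left(\frac{d}{r} - \frac{r}{4}\right)}{8 + r} = 3 \frac{d + \left(- \frac{r}{4} + \frac{d}{r}\right)}{8 + r} = 3 \frac{d - \frac{r}{4} + \frac{d}{r}}{8 + r} = \frac{3 \left(d - \frac{r}{4} + \frac{d}{r}\right)}{8 + r}$)
$W{\left(n,X \right)} = -39 + \frac{3 \left(- n^{2} + 4 X + 4 X n\right)}{4 n \left(8 + n\right)}$
$R{\left(a \right)} = - 290 a$
$\frac{R{\left(151 \right)}}{W{\left(\left(-7\right) \left(-24\right),93 \right)}} = \frac{\left(-290\right) 151}{\frac{3}{4} \frac{1}{\left(-7\right) \left(-24\right)} \frac{1}{8 - -168} \left(- 416 \left(\left(-7\right) \left(-24\right)\right) - 53 \left(\left(-7\right) \left(-24\right)\right)^{2} + 4 \cdot 93 + 4 \cdot 93 \left(\left(-7\right) \left(-24\right)\right)\right)} = - \frac{43790}{\frac{3}{4} \cdot \frac{1}{168} \frac{1}{8 + 168} \left(\left(-416\right) 168 - 53 \cdot 168^{2} + 372 + 4 \cdot 93 \cdot 168\right)} = - \frac{43790}{\frac{3}{4} \cdot \frac{1}{168} \cdot \frac{1}{176} \left(-69888 - 1495872 + 372 + 62496\right)} = - \frac{43790}{\frac{3}{4} \cdot \frac{1}{168} \cdot \frac{1}{176} \left(-1502892\right)} = - \frac{43790}{- \frac{375723}{9856}} = \left(-43790\right) \left(- \frac{9856}{375723}\right) = \frac{431594240}{375723}$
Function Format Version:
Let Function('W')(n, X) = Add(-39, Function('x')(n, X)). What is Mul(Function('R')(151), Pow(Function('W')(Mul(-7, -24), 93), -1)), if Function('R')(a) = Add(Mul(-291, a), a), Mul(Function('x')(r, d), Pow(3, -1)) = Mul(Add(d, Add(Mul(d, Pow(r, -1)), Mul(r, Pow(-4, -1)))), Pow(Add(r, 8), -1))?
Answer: Rational(431594240, 375723) ≈ 1148.7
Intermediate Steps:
Function('x')(r, d) = Mul(3, Pow(Add(8, r), -1), Add(d, Mul(Rational(-1, 4), r), Mul(d, Pow(r, -1)))) (Function('x')(r, d) = Mul(3, Mul(Add(d, Add(Mul(d, Pow(r, -1)), Mul(r, Pow(-4, -1)))), Pow(Add(r, 8), -1))) = Mul(3, Mul(Add(d, Add(Mul(d, Pow(r, -1)), Mul(r, Rational(-1, 4)))), Pow(Add(8, r), -1))) = Mul(3, Mul(Add(d, Add(Mul(d, Pow(r, -1)), Mul(Rational(-1, 4), r))), Pow(Add(8, r), -1))) = Mul(3, Mul(Add(d, Add(Mul(Rational(-1, 4), r), Mul(d, Pow(r, -1)))), Pow(Add(8, r), -1))) = Mul(3, Mul(Add(d, Mul(Rational(-1, 4), r), Mul(d, Pow(r, -1))), Pow(Add(8, r), -1))) = Mul(3, Mul(Pow(Add(8, r), -1), Add(d, Mul(Rational(-1, 4), r), Mul(d, Pow(r, -1))))) = Mul(3, Pow(Add(8, r), -1), Add(d, Mul(Rational(-1, 4), r), Mul(d, Pow(r, -1)))))
Function('W')(n, X) = Add(-39, Mul(Rational(3, 4), Pow(n, -1), Pow(Add(8, n), -1), Add(Mul(-1, Pow(n, 2)), Mul(4, X), Mul(4, X, n))))
Function('R')(a) = Mul(-290, a)
Mul(Function('R')(151), Pow(Function('W')(Mul(-7, -24), 93), -1)) = Mul(Mul(-290, 151), Pow(Mul(Rational(3, 4), Pow(Mul(-7, -24), -1), Pow(Add(8, Mul(-7, -24)), -1), Add(Mul(-416, Mul(-7, -24)), Mul(-53, Pow(Mul(-7, -24), 2)), Mul(4, 93), Mul(4, 93, Mul(-7, -24)))), -1)) = Mul(-43790, Pow(Mul(Rational(3, 4), Pow(168, -1), Pow(Add(8, 168), -1), Add(Mul(-416, 168), Mul(-53, Pow(168, 2)), 372, Mul(4, 93, 168))), -1)) = Mul(-43790, Pow(Mul(Rational(3, 4), Rational(1, 168), Pow(176, -1), Add(-69888, Mul(-53, 28224), 372, 62496)), -1)) = Mul(-43790, Pow(Mul(Rational(3, 4), Rational(1, 168), Rational(1, 176), Add(-69888, -1495872, 372, 62496)), -1)) = Mul(-43790, Pow(Mul(Rational(3, 4), Rational(1, 168), Rational(1, 176), -1502892), -1)) = Mul(-43790, Pow(Rational(-375723, 9856), -1)) = Mul(-43790, Rational(-9856, 375723)) = Rational(431594240, 375723)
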